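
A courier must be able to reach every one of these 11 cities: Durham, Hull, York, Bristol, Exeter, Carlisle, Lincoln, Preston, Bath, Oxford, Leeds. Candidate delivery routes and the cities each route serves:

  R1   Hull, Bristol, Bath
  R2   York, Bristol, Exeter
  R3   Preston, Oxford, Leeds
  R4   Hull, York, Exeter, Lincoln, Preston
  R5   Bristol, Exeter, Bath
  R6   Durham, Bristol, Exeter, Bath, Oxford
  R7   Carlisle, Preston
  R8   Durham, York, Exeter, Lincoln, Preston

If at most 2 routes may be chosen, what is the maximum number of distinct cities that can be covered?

Choosing R4, R6 covers {Durham, Hull, York, Bristol, Exeter, Lincoln, Preston, Bath, Oxford} — 9 cities.
No choice of 2 routes does better; here Carlisle, Leeds are left uncovered.

9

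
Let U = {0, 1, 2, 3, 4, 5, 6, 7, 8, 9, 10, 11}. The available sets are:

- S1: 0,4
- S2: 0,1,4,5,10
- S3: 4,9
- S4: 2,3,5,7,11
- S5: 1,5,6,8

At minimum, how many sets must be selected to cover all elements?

4

S2, S3, S4, S5 together cover {0, 1, 2, 3, 4, 5, 6, 7, 8, 9, 10, 11} — every element.
No 3 of the 5 sets cover everything (all 10 triples fall short), so 4 is minimum.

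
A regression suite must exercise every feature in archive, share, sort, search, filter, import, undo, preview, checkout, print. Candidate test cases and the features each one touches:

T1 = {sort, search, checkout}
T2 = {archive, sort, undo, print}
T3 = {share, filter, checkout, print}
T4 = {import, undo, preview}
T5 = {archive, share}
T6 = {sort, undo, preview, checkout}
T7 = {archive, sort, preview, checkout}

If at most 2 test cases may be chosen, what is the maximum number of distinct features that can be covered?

Choosing T2, T3 covers {archive, share, sort, filter, undo, checkout, print} — 7 features.
No choice of 2 test cases does better; here search, import, preview are left uncovered.

7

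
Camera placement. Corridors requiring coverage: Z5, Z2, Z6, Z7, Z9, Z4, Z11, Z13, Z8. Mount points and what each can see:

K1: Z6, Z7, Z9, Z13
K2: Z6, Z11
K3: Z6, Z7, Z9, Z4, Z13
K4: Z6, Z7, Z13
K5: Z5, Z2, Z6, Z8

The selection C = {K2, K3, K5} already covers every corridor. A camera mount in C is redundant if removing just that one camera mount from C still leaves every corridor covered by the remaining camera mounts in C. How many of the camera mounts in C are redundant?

0

Drop K2: Z11 uncovered — not redundant.
Drop K3: Z7, Z9, Z4, Z13 uncovered — not redundant.
Drop K5: Z5, Z2, Z8 uncovered — not redundant.
None of the camera mounts in C is redundant.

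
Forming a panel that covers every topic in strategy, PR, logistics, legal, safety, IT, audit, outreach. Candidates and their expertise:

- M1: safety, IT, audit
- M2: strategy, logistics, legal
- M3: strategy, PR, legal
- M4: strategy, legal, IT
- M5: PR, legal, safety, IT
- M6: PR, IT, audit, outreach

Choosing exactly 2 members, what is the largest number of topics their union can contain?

Choosing M2, M6 covers {strategy, PR, logistics, legal, IT, audit, outreach} — 7 topics.
No choice of 2 members does better; here safety is left uncovered.

7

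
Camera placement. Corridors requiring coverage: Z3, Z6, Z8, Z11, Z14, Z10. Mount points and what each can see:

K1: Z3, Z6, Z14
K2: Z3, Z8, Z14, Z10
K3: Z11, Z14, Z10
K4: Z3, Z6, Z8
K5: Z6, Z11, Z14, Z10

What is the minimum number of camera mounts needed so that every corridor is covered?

2

K2, K5 together cover {Z3, Z6, Z8, Z11, Z14, Z10} — every corridor.
No single camera mount contains all 6 corridors, so 2 is optimal.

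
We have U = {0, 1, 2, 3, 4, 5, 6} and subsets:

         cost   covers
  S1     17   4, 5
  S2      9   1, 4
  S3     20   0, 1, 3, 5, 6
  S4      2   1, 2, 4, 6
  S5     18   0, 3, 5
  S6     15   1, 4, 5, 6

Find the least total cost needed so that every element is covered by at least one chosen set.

S4, S5 cover every element at cost 2 + 18 = 20.
Any cover uses at least 2 sets; among all covering selections none totals below 20.

20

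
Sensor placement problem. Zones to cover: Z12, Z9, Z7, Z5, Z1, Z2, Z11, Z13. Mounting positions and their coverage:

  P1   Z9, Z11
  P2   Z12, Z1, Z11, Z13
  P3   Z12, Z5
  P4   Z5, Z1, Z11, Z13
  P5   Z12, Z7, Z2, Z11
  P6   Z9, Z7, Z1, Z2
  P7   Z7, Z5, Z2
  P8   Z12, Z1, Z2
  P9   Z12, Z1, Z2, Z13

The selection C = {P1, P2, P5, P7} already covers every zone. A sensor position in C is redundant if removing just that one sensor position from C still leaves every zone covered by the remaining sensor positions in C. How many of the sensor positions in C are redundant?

Drop P1: Z9 uncovered — not redundant.
Drop P2: Z1, Z13 uncovered — not redundant.
Drop P5: the rest still cover every zone — redundant.
Drop P7: Z5 uncovered — not redundant.
1 redundant: P5.

1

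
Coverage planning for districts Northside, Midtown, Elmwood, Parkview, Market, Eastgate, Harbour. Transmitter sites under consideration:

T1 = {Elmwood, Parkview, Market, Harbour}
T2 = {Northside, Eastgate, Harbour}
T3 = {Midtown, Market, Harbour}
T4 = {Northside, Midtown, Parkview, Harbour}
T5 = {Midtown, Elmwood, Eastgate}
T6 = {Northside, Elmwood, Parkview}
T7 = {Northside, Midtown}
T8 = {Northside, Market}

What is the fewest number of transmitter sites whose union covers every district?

3

T1, T2, T3 together cover {Northside, Midtown, Elmwood, Parkview, Market, Eastgate, Harbour} — every district.
No 2 of the 8 transmitter sites cover everything (all 28 pairs fall short), so 3 is minimum.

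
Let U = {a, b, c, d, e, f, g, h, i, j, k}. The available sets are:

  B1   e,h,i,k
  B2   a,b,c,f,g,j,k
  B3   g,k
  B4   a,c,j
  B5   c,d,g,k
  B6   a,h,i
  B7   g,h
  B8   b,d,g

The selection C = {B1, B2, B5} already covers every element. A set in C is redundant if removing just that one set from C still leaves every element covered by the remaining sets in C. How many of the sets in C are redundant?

0

Drop B1: e, h, i uncovered — not redundant.
Drop B2: a, b, f, j uncovered — not redundant.
Drop B5: d uncovered — not redundant.
None of the sets in C is redundant.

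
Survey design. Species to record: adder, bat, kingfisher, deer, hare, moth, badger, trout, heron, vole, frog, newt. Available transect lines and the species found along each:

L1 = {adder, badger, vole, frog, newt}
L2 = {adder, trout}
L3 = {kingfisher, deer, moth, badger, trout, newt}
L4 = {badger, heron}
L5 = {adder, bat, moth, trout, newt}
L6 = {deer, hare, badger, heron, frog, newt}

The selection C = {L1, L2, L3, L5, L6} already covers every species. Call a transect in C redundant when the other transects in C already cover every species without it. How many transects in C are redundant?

1

Drop L1: vole uncovered — not redundant.
Drop L2: the rest still cover every species — redundant.
Drop L3: kingfisher uncovered — not redundant.
Drop L5: bat uncovered — not redundant.
Drop L6: hare, heron uncovered — not redundant.
1 redundant: L2.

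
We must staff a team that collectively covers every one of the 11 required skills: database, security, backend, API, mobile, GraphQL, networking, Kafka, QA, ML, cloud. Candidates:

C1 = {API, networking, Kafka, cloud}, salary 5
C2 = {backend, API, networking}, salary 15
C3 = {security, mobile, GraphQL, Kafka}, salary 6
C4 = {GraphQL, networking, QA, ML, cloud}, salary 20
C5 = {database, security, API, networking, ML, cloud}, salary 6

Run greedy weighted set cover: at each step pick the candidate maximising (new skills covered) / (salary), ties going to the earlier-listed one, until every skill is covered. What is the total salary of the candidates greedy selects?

Pick 1: C5 adds 6 new (database, security, API, networking, ML, cloud) at salary 6 (ratio 6/6).
Pick 2: C3 adds 3 new (mobile, GraphQL, Kafka) at salary 6 (ratio 3/6).
Pick 3: C2 adds 1 new (backend) at salary 15 (ratio 1/15).
Pick 4: C4 adds 1 new (QA) at salary 20 (ratio 1/20).
Greedy total salary: 6 + 6 + 15 + 20 = 47.

47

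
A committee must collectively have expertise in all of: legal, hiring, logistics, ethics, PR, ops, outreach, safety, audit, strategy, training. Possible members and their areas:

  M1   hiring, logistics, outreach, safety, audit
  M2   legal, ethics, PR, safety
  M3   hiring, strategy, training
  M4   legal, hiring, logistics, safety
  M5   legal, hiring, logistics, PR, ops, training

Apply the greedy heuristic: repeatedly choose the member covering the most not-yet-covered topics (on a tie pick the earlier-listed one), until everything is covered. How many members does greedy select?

Pick 1: M5 covers 6 new topics (legal, hiring, logistics, PR, ops, training).
Pick 2: M1 covers 3 new topics (outreach, safety, audit).
Pick 3: M2 covers 1 new topics (ethics).
Pick 4: M3 covers 1 new topics (strategy).
Greedy uses 4 members.

4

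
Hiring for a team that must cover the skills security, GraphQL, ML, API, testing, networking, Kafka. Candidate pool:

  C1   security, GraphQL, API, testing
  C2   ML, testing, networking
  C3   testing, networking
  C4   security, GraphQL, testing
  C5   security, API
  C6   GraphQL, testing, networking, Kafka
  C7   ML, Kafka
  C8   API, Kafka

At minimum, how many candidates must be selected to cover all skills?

3

C1, C2, C6 together cover {security, GraphQL, ML, API, testing, networking, Kafka} — every skill.
No 2 of the 8 candidates cover everything (all 28 pairs fall short), so 3 is minimum.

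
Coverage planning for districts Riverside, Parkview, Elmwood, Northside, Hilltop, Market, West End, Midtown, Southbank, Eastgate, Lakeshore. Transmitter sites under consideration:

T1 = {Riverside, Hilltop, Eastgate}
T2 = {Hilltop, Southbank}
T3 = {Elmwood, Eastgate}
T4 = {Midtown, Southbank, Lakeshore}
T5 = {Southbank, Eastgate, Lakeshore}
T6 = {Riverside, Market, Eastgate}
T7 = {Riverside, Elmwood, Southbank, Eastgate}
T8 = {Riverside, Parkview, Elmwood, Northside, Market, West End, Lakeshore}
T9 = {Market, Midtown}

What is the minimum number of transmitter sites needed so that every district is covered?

3

T1, T4, T8 together cover {Riverside, Parkview, Elmwood, Northside, Hilltop, Market, West End, Midtown, Southbank, Eastgate, Lakeshore} — every district.
No 2 of the 9 transmitter sites cover everything (all 36 pairs fall short), so 3 is minimum.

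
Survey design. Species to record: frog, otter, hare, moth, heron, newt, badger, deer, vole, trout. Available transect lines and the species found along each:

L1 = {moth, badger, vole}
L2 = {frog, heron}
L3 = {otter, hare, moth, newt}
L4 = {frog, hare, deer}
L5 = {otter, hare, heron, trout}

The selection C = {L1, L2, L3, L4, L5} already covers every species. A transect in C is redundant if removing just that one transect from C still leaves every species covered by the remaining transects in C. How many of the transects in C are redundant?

Drop L1: badger, vole uncovered — not redundant.
Drop L2: the rest still cover every species — redundant.
Drop L3: newt uncovered — not redundant.
Drop L4: deer uncovered — not redundant.
Drop L5: trout uncovered — not redundant.
1 redundant: L2.

1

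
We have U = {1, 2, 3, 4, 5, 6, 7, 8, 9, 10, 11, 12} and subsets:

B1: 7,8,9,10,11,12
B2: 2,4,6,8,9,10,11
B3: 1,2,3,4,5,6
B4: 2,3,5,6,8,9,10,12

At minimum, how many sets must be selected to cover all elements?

B1, B3 together cover {1, 2, 3, 4, 5, 6, 7, 8, 9, 10, 11, 12} — every element.
No single set contains all 12 elements, so 2 is optimal.
Greedy (largest uncovered first) would take B4, B1, B3 — 3 sets — but 2 suffice.

2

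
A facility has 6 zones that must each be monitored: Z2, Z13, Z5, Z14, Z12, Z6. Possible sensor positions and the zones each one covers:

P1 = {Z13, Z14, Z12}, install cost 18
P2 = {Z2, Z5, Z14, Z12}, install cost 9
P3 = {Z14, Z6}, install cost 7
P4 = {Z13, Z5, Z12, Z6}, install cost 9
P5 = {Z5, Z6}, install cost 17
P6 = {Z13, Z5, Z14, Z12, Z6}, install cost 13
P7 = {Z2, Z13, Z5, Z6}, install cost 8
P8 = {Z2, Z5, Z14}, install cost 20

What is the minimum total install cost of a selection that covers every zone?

P2, P7 cover every zone at install cost 9 + 8 = 17.
Any cover uses at least 2 sensor positions; among all covering selections none totals below 17.

17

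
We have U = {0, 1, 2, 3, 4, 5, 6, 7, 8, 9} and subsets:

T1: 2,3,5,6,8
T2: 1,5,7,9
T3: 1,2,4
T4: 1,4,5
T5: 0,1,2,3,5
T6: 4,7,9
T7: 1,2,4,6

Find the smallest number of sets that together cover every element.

T1, T5, T6 together cover {0, 1, 2, 3, 4, 5, 6, 7, 8, 9} — every element.
No 2 of the 7 sets cover everything (all 21 pairs fall short), so 3 is minimum.
Greedy (largest uncovered first) would take T1, T2, T3, T5 — 4 sets — but 3 suffice.

3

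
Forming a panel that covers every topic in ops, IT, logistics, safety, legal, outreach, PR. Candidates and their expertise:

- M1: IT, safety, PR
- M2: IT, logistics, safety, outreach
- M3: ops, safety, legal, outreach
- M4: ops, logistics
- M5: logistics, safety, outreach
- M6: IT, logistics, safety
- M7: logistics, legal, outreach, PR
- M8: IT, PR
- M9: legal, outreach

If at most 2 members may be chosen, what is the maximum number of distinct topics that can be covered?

Choosing M1, M3 covers {ops, IT, safety, legal, outreach, PR} — 6 topics.
No choice of 2 members does better; here logistics is left uncovered.

6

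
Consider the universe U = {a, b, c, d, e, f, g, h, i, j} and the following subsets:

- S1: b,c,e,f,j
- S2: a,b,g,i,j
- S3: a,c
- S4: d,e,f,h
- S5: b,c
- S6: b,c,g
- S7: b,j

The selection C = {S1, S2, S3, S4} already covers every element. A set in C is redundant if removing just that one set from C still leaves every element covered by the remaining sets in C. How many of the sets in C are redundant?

2

Drop S1: the rest still cover every element — redundant.
Drop S2: g, i uncovered — not redundant.
Drop S3: the rest still cover every element — redundant.
Drop S4: d, h uncovered — not redundant.
2 redundant: S1, S3.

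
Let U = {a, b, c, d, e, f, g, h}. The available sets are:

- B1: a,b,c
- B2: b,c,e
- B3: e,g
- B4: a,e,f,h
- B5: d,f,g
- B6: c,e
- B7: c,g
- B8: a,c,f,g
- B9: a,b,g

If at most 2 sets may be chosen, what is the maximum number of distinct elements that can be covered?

6

Choosing B1, B4 covers {a, b, c, e, f, h} — 6 elements.
No choice of 2 sets does better; here d, g are left uncovered.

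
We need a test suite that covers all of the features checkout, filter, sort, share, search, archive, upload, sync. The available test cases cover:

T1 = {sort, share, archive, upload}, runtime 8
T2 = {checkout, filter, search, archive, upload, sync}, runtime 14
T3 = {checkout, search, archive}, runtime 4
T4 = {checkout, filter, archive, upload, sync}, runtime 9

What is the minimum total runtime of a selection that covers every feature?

T1, T3, T4 cover every feature at runtime 8 + 4 + 9 = 21.
Any cover uses at least 2 test cases; among all covering selections none totals below 21.

21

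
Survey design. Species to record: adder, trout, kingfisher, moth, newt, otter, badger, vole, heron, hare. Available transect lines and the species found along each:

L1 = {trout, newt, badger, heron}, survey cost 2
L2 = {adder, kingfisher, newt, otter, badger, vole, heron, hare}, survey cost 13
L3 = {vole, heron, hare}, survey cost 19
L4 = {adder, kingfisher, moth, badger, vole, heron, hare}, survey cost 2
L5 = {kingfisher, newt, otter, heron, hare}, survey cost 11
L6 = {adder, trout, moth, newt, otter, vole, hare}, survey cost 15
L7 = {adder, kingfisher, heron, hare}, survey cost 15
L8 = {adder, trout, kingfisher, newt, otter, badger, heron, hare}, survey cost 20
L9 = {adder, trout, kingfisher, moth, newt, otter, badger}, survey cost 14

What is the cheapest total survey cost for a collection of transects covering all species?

15

L1, L4, L5 cover every species at survey cost 2 + 2 + 11 = 15.
Any cover uses at least 2 transects; among all covering selections none totals below 15.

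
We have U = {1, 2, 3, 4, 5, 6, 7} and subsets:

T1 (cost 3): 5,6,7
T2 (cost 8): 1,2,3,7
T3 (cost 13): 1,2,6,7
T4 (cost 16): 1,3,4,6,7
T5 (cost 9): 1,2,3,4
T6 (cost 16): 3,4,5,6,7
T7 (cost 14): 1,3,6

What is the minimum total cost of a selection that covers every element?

T1, T5 cover every element at cost 3 + 9 = 12.
Any cover uses at least 2 sets; among all covering selections none totals below 12.

12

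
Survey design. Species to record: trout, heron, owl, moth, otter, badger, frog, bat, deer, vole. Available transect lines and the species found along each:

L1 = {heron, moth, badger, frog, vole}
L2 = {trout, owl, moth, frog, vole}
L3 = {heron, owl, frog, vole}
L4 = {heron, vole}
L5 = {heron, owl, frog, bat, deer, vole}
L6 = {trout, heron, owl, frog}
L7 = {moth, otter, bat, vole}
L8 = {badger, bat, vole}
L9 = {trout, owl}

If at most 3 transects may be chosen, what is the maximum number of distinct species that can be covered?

9

Choosing L1, L2, L5 covers {trout, heron, owl, moth, badger, frog, bat, deer, vole} — 9 species.
No choice of 3 transects does better; here otter is left uncovered.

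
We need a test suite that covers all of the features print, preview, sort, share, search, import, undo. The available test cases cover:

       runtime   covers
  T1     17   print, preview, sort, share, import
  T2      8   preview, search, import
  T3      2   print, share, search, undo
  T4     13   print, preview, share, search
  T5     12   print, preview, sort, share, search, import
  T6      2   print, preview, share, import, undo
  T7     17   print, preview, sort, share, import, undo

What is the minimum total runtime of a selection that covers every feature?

14

T3, T5 cover every feature at runtime 2 + 12 = 14.
Any cover uses at least 2 test cases; among all covering selections none totals below 14.
Greedy by coverage-per-runtime would pick T6, T3, T5 for 16 — worse than the optimum 14.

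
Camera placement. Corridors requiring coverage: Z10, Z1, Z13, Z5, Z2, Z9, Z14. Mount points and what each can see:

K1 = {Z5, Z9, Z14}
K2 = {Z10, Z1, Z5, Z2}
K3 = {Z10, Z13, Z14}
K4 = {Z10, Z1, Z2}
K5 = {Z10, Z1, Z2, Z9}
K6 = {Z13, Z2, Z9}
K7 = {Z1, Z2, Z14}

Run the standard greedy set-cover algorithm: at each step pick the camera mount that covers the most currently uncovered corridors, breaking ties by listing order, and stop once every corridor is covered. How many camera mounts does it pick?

3

Pick 1: K2 covers 4 new corridors (Z10, Z1, Z5, Z2).
Pick 2: K1 covers 2 new corridors (Z9, Z14).
Pick 3: K3 covers 1 new corridors (Z13).
Greedy uses 3 camera mounts.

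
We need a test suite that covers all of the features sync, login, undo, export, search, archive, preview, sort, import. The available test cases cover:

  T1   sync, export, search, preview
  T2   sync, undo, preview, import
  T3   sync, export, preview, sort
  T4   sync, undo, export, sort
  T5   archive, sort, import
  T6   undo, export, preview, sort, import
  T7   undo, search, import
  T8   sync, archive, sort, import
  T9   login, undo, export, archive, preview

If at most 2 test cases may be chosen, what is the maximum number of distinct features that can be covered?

Choosing T8, T9 covers {sync, login, undo, export, archive, preview, sort, import} — 8 features.
No choice of 2 test cases does better; here search is left uncovered.

8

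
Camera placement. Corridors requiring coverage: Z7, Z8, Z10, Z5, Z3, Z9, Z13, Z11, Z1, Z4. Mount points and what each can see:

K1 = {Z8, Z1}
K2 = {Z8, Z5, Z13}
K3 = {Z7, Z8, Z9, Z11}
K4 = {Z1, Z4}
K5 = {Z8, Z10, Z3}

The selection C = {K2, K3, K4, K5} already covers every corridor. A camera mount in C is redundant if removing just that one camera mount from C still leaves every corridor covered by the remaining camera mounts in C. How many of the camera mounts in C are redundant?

0

Drop K2: Z5, Z13 uncovered — not redundant.
Drop K3: Z7, Z9, Z11 uncovered — not redundant.
Drop K4: Z1, Z4 uncovered — not redundant.
Drop K5: Z10, Z3 uncovered — not redundant.
None of the camera mounts in C is redundant.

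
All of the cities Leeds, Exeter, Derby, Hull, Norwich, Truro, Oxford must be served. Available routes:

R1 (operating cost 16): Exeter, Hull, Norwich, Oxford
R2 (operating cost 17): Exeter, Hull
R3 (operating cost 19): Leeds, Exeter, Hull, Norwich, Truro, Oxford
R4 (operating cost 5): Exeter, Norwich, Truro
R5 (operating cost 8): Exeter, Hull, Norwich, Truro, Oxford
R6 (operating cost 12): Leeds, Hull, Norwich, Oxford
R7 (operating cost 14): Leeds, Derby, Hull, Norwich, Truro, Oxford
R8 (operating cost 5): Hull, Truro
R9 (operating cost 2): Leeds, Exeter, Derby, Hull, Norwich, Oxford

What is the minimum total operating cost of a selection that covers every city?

R4, R9 cover every city at operating cost 5 + 2 = 7.
Any cover uses at least 2 routes; among all covering selections none totals below 7.

7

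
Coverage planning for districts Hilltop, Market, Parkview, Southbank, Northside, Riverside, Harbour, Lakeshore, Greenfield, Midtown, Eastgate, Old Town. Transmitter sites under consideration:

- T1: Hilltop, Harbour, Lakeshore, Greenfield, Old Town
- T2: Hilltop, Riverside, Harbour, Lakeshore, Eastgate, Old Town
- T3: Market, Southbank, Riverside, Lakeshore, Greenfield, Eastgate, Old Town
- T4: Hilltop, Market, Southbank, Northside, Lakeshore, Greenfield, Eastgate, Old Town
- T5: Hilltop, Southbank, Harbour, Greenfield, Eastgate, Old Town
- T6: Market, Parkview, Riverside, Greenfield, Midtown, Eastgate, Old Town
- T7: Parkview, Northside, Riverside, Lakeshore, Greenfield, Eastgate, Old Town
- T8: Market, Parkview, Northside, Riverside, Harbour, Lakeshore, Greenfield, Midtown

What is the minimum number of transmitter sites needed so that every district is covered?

2

T4, T8 together cover {Hilltop, Market, Parkview, Southbank, Northside, Riverside, Harbour, Lakeshore, Greenfield, Midtown, Eastgate, Old Town} — every district.
No single transmitter site contains all 12 districts, so 2 is optimal.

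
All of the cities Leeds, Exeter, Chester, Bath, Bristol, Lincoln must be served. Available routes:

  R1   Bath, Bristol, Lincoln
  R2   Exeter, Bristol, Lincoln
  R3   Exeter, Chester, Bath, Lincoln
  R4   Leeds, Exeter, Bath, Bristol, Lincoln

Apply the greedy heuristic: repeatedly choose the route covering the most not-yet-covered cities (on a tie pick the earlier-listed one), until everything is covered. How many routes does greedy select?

2

Pick 1: R4 covers 5 new cities (Leeds, Exeter, Bath, Bristol, Lincoln).
Pick 2: R3 covers 1 new cities (Chester).
Greedy uses 2 routes.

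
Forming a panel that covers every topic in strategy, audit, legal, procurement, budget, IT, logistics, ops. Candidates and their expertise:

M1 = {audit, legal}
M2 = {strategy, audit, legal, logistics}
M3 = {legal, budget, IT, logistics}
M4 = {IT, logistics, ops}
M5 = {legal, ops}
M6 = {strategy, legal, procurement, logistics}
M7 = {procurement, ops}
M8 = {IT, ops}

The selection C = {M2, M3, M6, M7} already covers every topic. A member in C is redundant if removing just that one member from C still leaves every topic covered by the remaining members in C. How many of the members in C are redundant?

Drop M2: audit uncovered — not redundant.
Drop M3: budget, IT uncovered — not redundant.
Drop M6: the rest still cover every topic — redundant.
Drop M7: ops uncovered — not redundant.
1 redundant: M6.

1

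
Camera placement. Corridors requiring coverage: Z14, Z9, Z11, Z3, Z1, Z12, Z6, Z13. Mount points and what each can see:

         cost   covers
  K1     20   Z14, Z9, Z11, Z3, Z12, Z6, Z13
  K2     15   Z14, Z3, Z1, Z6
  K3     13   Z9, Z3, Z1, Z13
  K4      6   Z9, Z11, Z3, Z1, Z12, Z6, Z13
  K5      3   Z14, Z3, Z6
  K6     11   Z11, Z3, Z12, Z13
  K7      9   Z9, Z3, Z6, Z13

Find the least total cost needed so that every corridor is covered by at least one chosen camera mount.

9

K4, K5 cover every corridor at cost 6 + 3 = 9.
Any cover uses at least 2 camera mounts; among all covering selections none totals below 9.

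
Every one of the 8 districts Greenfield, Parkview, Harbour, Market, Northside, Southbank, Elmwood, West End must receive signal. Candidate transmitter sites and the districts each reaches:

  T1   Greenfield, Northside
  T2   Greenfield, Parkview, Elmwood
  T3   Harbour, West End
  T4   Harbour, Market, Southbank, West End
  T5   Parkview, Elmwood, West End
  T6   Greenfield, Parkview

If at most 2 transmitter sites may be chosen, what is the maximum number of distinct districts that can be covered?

7

Choosing T2, T4 covers {Greenfield, Parkview, Harbour, Market, Southbank, Elmwood, West End} — 7 districts.
No choice of 2 transmitter sites does better; here Northside is left uncovered.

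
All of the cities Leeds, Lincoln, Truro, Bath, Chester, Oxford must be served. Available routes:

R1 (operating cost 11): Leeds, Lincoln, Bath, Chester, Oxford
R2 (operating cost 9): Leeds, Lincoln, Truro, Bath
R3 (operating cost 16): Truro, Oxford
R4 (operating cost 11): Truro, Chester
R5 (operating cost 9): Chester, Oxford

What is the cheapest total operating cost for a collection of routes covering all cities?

R2, R5 cover every city at operating cost 9 + 9 = 18.
Any cover uses at least 2 routes; among all covering selections none totals below 18.
Greedy by coverage-per-operating cost would pick R1, R2 for 20 — worse than the optimum 18.

18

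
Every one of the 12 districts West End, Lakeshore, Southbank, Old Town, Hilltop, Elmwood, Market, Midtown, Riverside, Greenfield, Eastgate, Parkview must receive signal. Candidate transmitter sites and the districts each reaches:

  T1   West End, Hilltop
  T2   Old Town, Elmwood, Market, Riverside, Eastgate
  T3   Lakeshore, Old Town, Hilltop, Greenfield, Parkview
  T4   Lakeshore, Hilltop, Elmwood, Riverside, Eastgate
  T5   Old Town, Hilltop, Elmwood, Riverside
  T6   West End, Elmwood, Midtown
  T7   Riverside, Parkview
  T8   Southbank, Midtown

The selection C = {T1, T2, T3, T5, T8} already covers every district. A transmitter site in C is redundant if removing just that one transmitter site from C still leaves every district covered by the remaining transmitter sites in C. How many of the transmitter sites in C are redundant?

1

Drop T1: West End uncovered — not redundant.
Drop T2: Market, Eastgate uncovered — not redundant.
Drop T3: Lakeshore, Greenfield, Parkview uncovered — not redundant.
Drop T5: the rest still cover every district — redundant.
Drop T8: Southbank, Midtown uncovered — not redundant.
1 redundant: T5.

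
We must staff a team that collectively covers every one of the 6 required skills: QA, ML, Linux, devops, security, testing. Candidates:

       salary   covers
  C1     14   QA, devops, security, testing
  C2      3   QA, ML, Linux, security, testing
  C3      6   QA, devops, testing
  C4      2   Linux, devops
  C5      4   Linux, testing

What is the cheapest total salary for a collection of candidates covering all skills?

C2, C4 cover every skill at salary 3 + 2 = 5.
Any cover uses at least 2 candidates; among all covering selections none totals below 5.

5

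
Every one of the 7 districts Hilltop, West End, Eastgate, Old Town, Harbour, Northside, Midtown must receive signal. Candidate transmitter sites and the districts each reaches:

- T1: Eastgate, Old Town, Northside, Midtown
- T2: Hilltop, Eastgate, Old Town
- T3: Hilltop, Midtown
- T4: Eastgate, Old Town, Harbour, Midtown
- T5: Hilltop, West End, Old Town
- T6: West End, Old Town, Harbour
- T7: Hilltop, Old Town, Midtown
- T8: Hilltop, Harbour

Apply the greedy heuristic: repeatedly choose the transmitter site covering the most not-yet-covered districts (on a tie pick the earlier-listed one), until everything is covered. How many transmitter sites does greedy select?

Pick 1: T1 covers 4 new districts (Eastgate, Old Town, Northside, Midtown).
Pick 2: T5 covers 2 new districts (Hilltop, West End).
Pick 3: T4 covers 1 new districts (Harbour).
Greedy uses 3 transmitter sites.

3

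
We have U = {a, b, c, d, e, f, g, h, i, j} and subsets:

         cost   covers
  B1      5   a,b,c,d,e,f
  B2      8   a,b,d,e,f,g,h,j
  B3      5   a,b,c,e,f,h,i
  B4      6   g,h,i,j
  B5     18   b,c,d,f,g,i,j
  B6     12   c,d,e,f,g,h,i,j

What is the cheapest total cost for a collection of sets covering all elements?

B1, B4 cover every element at cost 5 + 6 = 11.
Any cover uses at least 2 sets; among all covering selections none totals below 11.
Greedy by coverage-per-cost would pick B3, B2 for 13 — worse than the optimum 11.

11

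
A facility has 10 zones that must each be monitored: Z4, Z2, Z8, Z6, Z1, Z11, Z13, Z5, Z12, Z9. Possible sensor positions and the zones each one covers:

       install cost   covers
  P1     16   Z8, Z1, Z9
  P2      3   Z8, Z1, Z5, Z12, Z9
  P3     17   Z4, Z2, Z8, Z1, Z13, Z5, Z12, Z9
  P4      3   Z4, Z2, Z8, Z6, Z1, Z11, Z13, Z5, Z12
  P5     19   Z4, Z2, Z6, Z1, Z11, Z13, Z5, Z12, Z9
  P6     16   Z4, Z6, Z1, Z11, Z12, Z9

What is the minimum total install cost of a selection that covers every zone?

P2, P4 cover every zone at install cost 3 + 3 = 6.
Any cover uses at least 2 sensor positions; among all covering selections none totals below 6.

6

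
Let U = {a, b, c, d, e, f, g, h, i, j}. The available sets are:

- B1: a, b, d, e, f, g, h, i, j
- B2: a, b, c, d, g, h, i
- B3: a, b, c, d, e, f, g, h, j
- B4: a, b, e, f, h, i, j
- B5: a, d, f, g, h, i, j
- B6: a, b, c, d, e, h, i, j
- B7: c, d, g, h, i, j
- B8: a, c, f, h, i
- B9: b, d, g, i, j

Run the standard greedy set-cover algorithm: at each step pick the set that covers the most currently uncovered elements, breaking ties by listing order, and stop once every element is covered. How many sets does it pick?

2

Pick 1: B1 covers 9 new elements (a, b, d, e, f, g, h, i, j).
Pick 2: B2 covers 1 new elements (c).
Greedy uses 2 sets.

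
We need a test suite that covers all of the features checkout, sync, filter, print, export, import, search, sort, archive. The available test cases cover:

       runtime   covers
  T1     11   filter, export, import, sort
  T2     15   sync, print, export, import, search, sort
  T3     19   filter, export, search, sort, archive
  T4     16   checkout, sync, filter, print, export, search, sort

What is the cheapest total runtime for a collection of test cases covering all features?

T1, T3, T4 cover every feature at runtime 11 + 19 + 16 = 46.
Any cover uses at least 3 test cases; among all covering selections none totals below 46.

46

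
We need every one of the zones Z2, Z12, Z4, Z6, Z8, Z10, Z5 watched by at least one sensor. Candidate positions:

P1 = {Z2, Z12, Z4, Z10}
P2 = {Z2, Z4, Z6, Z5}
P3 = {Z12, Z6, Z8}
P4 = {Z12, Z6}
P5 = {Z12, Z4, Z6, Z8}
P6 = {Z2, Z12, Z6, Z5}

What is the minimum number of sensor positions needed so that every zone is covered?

P1, P2, P3 together cover {Z2, Z12, Z4, Z6, Z8, Z10, Z5} — every zone.
No 2 of the 6 sensor positions cover everything (all 15 pairs fall short), so 3 is minimum.

3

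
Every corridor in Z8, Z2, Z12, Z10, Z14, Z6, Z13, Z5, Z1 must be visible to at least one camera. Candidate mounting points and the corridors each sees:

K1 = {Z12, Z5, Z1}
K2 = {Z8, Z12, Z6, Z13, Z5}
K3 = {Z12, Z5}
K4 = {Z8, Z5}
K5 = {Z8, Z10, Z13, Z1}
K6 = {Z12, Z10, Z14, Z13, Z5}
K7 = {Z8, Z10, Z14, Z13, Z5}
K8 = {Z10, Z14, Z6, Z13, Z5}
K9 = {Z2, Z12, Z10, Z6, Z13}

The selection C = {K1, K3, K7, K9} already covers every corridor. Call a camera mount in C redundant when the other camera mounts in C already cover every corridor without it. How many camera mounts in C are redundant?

1

Drop K1: Z1 uncovered — not redundant.
Drop K3: the rest still cover every corridor — redundant.
Drop K7: Z8, Z14 uncovered — not redundant.
Drop K9: Z2, Z6 uncovered — not redundant.
1 redundant: K3.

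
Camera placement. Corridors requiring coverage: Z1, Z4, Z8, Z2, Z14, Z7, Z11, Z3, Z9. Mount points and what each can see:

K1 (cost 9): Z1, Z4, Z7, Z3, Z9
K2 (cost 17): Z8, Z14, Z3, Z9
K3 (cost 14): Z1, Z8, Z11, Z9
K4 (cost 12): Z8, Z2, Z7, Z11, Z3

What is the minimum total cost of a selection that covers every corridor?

K1, K2, K4 cover every corridor at cost 9 + 17 + 12 = 38.
Any cover uses at least 3 camera mounts; among all covering selections none totals below 38.

38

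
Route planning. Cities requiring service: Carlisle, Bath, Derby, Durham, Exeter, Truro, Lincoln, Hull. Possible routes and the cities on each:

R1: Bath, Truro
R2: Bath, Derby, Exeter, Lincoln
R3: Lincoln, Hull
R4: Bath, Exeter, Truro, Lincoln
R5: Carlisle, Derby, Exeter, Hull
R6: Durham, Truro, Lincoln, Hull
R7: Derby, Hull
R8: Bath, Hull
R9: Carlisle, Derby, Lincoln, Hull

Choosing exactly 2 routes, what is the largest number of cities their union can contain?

Choosing R2, R6 covers {Bath, Derby, Durham, Exeter, Truro, Lincoln, Hull} — 7 cities.
No choice of 2 routes does better; here Carlisle is left uncovered.

7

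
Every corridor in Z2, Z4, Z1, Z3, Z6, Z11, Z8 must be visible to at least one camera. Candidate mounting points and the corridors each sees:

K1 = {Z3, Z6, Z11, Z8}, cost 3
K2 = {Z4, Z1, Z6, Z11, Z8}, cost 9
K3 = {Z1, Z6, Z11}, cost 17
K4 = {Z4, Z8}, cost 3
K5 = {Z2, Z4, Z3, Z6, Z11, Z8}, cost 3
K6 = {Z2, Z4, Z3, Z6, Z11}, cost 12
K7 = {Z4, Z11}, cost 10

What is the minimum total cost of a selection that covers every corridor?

12

K2, K5 cover every corridor at cost 9 + 3 = 12.
Any cover uses at least 2 camera mounts; among all covering selections none totals below 12.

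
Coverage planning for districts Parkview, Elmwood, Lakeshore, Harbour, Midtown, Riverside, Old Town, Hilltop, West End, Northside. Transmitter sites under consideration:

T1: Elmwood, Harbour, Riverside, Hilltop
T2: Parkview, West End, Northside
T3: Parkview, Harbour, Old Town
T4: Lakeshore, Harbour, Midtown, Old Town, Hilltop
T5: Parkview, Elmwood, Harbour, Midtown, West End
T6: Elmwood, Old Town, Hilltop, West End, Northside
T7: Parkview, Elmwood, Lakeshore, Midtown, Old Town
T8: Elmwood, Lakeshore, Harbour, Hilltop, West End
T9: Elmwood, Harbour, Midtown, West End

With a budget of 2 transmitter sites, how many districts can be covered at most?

8

Choosing T1, T7 covers {Parkview, Elmwood, Lakeshore, Harbour, Midtown, Riverside, Old Town, Hilltop} — 8 districts.
No choice of 2 transmitter sites does better; here West End, Northside are left uncovered.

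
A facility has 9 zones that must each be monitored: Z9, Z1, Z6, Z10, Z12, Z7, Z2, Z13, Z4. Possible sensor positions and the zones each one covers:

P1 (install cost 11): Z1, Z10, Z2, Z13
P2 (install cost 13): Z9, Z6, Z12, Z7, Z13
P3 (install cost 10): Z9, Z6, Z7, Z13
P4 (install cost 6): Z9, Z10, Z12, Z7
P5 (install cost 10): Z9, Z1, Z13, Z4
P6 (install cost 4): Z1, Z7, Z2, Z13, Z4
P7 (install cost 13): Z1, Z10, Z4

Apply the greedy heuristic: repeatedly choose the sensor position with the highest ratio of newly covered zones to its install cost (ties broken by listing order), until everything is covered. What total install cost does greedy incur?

Pick 1: P6 adds 5 new (Z1, Z7, Z2, Z13, Z4) at install cost 4 (ratio 5/4).
Pick 2: P4 adds 3 new (Z9, Z10, Z12) at install cost 6 (ratio 3/6).
Pick 3: P3 adds 1 new (Z6) at install cost 10 (ratio 1/10).
Greedy total install cost: 4 + 6 + 10 = 20.

20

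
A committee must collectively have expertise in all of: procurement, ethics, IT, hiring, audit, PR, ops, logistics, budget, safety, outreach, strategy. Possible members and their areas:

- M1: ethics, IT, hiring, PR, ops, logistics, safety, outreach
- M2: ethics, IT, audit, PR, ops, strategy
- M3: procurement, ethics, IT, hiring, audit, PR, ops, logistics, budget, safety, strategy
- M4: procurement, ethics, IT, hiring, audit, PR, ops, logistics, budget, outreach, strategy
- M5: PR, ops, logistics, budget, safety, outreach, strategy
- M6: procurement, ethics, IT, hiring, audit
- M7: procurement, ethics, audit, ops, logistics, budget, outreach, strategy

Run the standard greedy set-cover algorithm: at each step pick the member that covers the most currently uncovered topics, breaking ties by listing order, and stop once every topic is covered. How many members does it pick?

Pick 1: M3 covers 11 new topics (procurement, ethics, IT, hiring, audit, PR, ops, logistics, budget, safety, strategy).
Pick 2: M1 covers 1 new topics (outreach).
Greedy uses 2 members.

2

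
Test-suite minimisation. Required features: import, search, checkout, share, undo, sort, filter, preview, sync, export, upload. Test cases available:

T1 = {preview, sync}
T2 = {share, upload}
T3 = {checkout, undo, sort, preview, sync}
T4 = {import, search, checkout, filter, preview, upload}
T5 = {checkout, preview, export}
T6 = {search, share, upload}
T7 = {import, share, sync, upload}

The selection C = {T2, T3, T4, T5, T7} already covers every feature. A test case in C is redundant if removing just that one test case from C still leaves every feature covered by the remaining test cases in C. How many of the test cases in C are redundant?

2

Drop T2: the rest still cover every feature — redundant.
Drop T3: undo, sort uncovered — not redundant.
Drop T4: search, filter uncovered — not redundant.
Drop T5: export uncovered — not redundant.
Drop T7: the rest still cover every feature — redundant.
2 redundant: T2, T7.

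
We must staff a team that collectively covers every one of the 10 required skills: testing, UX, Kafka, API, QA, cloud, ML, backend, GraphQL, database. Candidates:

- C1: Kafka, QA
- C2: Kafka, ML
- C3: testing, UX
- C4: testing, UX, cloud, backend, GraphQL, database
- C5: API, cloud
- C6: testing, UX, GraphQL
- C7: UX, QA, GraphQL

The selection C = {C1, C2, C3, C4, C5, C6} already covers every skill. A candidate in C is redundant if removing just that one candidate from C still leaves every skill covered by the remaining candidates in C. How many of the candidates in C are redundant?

2

Drop C1: QA uncovered — not redundant.
Drop C2: ML uncovered — not redundant.
Drop C3: the rest still cover every skill — redundant.
Drop C4: backend, database uncovered — not redundant.
Drop C5: API uncovered — not redundant.
Drop C6: the rest still cover every skill — redundant.
2 redundant: C3, C6.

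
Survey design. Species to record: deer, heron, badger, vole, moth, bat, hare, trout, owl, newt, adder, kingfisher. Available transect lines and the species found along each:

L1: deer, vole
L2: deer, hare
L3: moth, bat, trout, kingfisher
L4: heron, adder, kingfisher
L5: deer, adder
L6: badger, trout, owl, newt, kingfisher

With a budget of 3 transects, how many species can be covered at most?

Choosing L1, L3, L6 covers {deer, badger, vole, moth, bat, trout, owl, newt, kingfisher} — 9 species.
No choice of 3 transects does better; here heron, hare, adder are left uncovered.

9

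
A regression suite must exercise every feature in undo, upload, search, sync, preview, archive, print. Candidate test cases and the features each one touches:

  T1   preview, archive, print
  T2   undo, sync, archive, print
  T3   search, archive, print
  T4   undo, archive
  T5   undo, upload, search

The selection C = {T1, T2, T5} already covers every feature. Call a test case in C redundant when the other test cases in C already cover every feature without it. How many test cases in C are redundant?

0

Drop T1: preview uncovered — not redundant.
Drop T2: sync uncovered — not redundant.
Drop T5: upload, search uncovered — not redundant.
None of the test cases in C is redundant.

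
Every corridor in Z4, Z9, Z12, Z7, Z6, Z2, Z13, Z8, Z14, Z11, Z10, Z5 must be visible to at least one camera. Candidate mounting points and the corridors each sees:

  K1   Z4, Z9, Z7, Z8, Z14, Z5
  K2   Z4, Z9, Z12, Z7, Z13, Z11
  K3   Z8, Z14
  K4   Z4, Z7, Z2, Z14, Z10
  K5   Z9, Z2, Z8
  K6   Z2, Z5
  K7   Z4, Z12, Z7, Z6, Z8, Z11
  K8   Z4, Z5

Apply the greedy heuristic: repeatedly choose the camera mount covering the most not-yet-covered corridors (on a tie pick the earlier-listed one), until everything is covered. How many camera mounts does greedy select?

4

Pick 1: K1 covers 6 new corridors (Z4, Z9, Z7, Z8, Z14, Z5).
Pick 2: K2 covers 3 new corridors (Z12, Z13, Z11).
Pick 3: K4 covers 2 new corridors (Z2, Z10).
Pick 4: K7 covers 1 new corridors (Z6).
Greedy uses 4 camera mounts.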